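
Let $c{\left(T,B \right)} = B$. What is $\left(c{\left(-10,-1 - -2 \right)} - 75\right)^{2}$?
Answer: $5476$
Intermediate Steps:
$\left(c{\left(-10,-1 - -2 \right)} - 75\right)^{2} = \left(\left(-1 - -2\right) - 75\right)^{2} = \left(\left(-1 + 2\right) - 75\right)^{2} = \left(1 - 75\right)^{2} = \left(-74\right)^{2} = 5476$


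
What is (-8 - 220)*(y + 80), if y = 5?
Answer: -19380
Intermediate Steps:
(-8 - 220)*(y + 80) = (-8 - 220)*(5 + 80) = -228*85 = -19380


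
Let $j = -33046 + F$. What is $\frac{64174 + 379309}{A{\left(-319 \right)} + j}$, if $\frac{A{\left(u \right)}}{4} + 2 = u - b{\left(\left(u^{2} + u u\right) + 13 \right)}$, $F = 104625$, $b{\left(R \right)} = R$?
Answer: $- \frac{443483}{743845} \approx -0.5962$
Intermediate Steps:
$A{\left(u \right)} = -60 - 8 u^{2} + 4 u$ ($A{\left(u \right)} = -8 + 4 \left(u - \left(\left(u^{2} + u u\right) + 13\right)\right) = -8 + 4 \left(u - \left(\left(u^{2} + u^{2}\right) + 13\right)\right) = -8 + 4 \left(u - \left(2 u^{2} + 13\right)\right) = -8 + 4 \left(u - \left(13 + 2 u^{2}\right)\right) = -8 + 4 \left(-13 + u - 2 u^{2}\right) = -8 - \left(52 - 4 u + 8 u^{2}\right) = -60 - 8 u^{2} + 4 u$)
$j = 71579$ ($j = -33046 + 104625 = 71579$)
$\frac{64174 + 379309}{A{\left(-319 \right)} + j} = \frac{64174 + 379309}{\left(-60 - 8 \left(-319\right)^{2} + 4 \left(-319\right)\right) + 71579} = \frac{443483}{\left(-60 - 814088 - 1276\right) + 71579} = \frac{443483}{-815424 + 71579} = \frac{443483}{-743845} = 443483 \left(- \frac{1}{743845}\right) = - \frac{443483}{743845}$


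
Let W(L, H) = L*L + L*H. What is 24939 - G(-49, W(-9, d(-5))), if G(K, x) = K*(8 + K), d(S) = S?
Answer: 22930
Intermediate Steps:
W(L, H) = L² + H*L
24939 - G(-49, W(-9, d(-5))) = 24939 - (-49)*(8 - 49) = 24939 - (-49)*(-41) = 24939 - 1*2009 = 24939 - 2009 = 22930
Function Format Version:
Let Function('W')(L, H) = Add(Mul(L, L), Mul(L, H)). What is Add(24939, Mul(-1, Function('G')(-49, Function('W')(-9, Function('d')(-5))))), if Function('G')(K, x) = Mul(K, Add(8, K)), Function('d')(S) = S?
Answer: 22930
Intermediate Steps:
Function('W')(L, H) = Add(Pow(L, 2), Mul(H, L))
Add(24939, Mul(-1, Function('G')(-49, Function('W')(-9, Function('d')(-5))))) = Add(24939, Mul(-1, Mul(-49, Add(8, -49)))) = Add(24939, Mul(-1, Mul(-49, -41))) = Add(24939, Mul(-1, 2009)) = Add(24939, -2009) = 22930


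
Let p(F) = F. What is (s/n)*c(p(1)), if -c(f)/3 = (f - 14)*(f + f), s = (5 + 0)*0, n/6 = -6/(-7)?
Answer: 0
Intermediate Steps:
n = 36/7 (n = 6*(-6/(-7)) = 6*(-6*(-1/7)) = 6*(6/7) = 36/7 ≈ 5.1429)
s = 0 (s = 5*0 = 0)
c(f) = -6*f*(-14 + f) (c(f) = -3*(f - 14)*(f + f) = -3*(-14 + f)*2*f = -6*f*(-14 + f))
(s/n)*c(p(1)) = (0/(36/7))*(6*1*(14 - 1*1)) = (0*(7/36))*(6*1*(14 - 1)) = 0*(6*1*13) = 0*78 = 0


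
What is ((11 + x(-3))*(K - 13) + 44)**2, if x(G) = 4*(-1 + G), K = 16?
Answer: 841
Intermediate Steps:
x(G) = -4 + 4*G
((11 + x(-3))*(K - 13) + 44)**2 = ((11 + (-4 + 4*(-3)))*(16 - 13) + 44)**2 = ((11 + (-4 - 12))*3 + 44)**2 = ((11 - 16)*3 + 44)**2 = (-5*3 + 44)**2 = (-15 + 44)**2 = 29**2 = 841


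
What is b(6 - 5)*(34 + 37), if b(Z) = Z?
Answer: 71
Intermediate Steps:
b(6 - 5)*(34 + 37) = (6 - 5)*(34 + 37) = 1*71 = 71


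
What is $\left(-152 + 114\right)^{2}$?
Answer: $1444$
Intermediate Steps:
$\left(-152 + 114\right)^{2} = \left(-38\right)^{2} = 1444$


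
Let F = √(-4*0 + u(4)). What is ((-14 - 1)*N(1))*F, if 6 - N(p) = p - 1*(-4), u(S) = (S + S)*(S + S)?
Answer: -120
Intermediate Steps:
u(S) = 4*S² (u(S) = (2*S)*(2*S) = 4*S²)
N(p) = 2 - p (N(p) = 6 - (p - 1*(-4)) = 6 - (p + 4) = 6 - (4 + p) = 6 + (-4 - p) = 2 - p)
F = 8 (F = √(-4*0 + 4*4²) = √(0 + 4*16) = √(0 + 64) = √64 = 8)
((-14 - 1)*N(1))*F = ((-14 - 1)*(2 - 1*1))*8 = -15*(2 - 1)*8 = -15*1*8 = -15*8 = -120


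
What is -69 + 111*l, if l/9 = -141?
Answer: -140928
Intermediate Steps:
l = -1269 (l = 9*(-141) = -1269)
-69 + 111*l = -69 + 111*(-1269) = -69 - 140859 = -140928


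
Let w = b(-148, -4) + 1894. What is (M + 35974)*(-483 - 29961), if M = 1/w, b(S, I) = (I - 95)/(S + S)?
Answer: -614099608517112/560723 ≈ -1.0952e+9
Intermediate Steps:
b(S, I) = (-95 + I)/(2*S) (b(S, I) = (-95 + I)/((2*S)) = (-95 + I)*(1/(2*S)) = (-95 + I)/(2*S))
w = 560723/296 (w = (½)*(-95 - 4)/(-148) + 1894 = (½)*(-1/148)*(-99) + 1894 = 99/296 + 1894 = 560723/296 ≈ 1894.3)
M = 296/560723 (M = 1/(560723/296) = 296/560723 ≈ 0.00052789)
(M + 35974)*(-483 - 29961) = (296/560723 + 35974)*(-483 - 29961) = (20171449498/560723)*(-30444) = -614099608517112/560723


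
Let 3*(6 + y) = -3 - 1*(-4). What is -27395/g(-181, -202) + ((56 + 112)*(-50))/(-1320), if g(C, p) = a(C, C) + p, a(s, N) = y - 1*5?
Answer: 86245/638 ≈ 135.18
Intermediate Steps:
y = -17/3 (y = -6 + (-3 - 1*(-4))/3 = -6 + (-3 + 4)/3 = -6 + (1/3)*1 = -6 + 1/3 = -17/3 ≈ -5.6667)
a(s, N) = -32/3 (a(s, N) = -17/3 - 1*5 = -17/3 - 5 = -32/3)
g(C, p) = -32/3 + p
-27395/g(-181, -202) + ((56 + 112)*(-50))/(-1320) = -27395/(-32/3 - 202) + ((56 + 112)*(-50))/(-1320) = -27395/(-638/3) + (168*(-50))*(-1/1320) = -27395*(-3/638) - 8400*(-1/1320) = 82185/638 + 70/11 = 86245/638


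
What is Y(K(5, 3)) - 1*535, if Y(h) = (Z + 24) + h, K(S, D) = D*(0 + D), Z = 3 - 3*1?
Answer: -502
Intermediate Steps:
Z = 0 (Z = 3 - 3 = 0)
K(S, D) = D² (K(S, D) = D*D = D²)
Y(h) = 24 + h (Y(h) = (0 + 24) + h = 24 + h)
Y(K(5, 3)) - 1*535 = (24 + 3²) - 1*535 = (24 + 9) - 535 = 33 - 535 = -502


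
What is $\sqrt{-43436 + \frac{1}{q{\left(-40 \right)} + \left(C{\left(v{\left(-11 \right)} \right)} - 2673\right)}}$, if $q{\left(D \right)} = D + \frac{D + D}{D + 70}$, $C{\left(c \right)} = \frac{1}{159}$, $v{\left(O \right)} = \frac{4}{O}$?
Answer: $\frac{i \sqrt{899813446704690}}{143930} \approx 208.41 i$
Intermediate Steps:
$C{\left(c \right)} = \frac{1}{159}$
$q{\left(D \right)} = D + \frac{2 D}{70 + D}$
$\sqrt{-43436 + \frac{1}{q{\left(-40 \right)} + \left(C{\left(v{\left(-11 \right)} \right)} - 2673\right)}} = \sqrt{-43436 + \frac{1}{- \frac{40 \left(72 - 40\right)}{70 - 40} + \left(\frac{1}{159} - 2673\right)}} = \sqrt{-43436 + \frac{1}{\left(-40\right) \frac{1}{30} \cdot 32 - \frac{425006}{159}}} = \sqrt{-43436 + \frac{1}{- \frac{128}{3} - \frac{425006}{159}}} = \sqrt{-43436 + \frac{1}{- \frac{143930}{53}}} = \sqrt{-43436 - \frac{53}{143930}} = \sqrt{- \frac{6251743533}{143930}} = \frac{i \sqrt{899813446704690}}{143930}$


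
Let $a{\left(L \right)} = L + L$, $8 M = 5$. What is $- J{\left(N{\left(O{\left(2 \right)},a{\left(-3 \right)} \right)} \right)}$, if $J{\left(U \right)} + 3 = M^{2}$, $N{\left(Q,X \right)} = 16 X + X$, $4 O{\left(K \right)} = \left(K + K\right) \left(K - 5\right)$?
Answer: $\frac{167}{64} \approx 2.6094$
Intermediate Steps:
$M = \frac{5}{8}$ ($M = \frac{1}{8} \cdot 5 = \frac{5}{8} \approx 0.625$)
$O{\left(K \right)} = \frac{K \left(-5 + K\right)}{2}$ ($O{\left(K \right)} = \frac{\left(K + K\right) \left(K - 5\right)}{4} = \frac{2 K \left(-5 + K\right)}{4} = \frac{K \left(-5 + K\right)}{2}$)
$a{\left(L \right)} = 2 L$
$N{\left(Q,X \right)} = 17 X$
$J{\left(U \right)} = - \frac{167}{64}$ ($J{\left(U \right)} = -3 + \left(\frac{5}{8}\right)^{2} = -3 + \frac{25}{64} = - \frac{167}{64}$)
$- J{\left(N{\left(O{\left(2 \right)},a{\left(-3 \right)} \right)} \right)} = \left(-1\right) \left(- \frac{167}{64}\right) = \frac{167}{64}$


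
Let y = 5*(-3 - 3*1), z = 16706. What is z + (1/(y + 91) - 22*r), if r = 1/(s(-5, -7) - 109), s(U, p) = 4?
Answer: 107003377/6405 ≈ 16706.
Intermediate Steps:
r = -1/105 (r = 1/(4 - 109) = 1/(-105) = -1/105 ≈ -0.0095238)
y = -30 (y = 5*(-3 - 3) = 5*(-6) = -30)
z + (1/(y + 91) - 22*r) = 16706 + (1/(-30 + 91) - 22*(-1/105)) = 16706 + (1/61 + 22/105) = 16706 + 1447/6405 = 107003377/6405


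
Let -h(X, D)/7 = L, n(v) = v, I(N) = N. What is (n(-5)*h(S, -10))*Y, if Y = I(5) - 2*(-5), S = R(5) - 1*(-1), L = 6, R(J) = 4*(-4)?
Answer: 3150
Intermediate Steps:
R(J) = -16
S = -15 (S = -16 - 1*(-1) = -16 + 1 = -15)
Y = 15 (Y = 5 - 2*(-5) = 5 + 10 = 15)
h(X, D) = -42 (h(X, D) = -7*6 = -42)
(n(-5)*h(S, -10))*Y = -5*(-42)*15 = 210*15 = 3150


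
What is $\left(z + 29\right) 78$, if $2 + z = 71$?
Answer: $7644$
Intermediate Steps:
$z = 69$ ($z = -2 + 71 = 69$)
$\left(z + 29\right) 78 = \left(69 + 29\right) 78 = 98 \cdot 78 = 7644$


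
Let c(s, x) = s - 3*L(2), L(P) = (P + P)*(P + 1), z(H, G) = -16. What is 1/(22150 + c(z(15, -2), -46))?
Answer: 1/22098 ≈ 4.5253e-5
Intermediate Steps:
L(P) = 2*P*(1 + P) (L(P) = (2*P)*(1 + P) = 2*P*(1 + P))
c(s, x) = -36 + s (c(s, x) = s - 6*2*(1 + 2) = s - 6*2*3 = s - 3*12 = s - 36 = -36 + s)
1/(22150 + c(z(15, -2), -46)) = 1/(22150 + (-36 - 16)) = 1/(22150 - 52) = 1/22098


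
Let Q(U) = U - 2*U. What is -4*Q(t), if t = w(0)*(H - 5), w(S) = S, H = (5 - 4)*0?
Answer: 0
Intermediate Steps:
H = 0 (H = 1*0 = 0)
t = 0 (t = 0*(0 - 5) = 0*(-5) = 0)
Q(U) = -U
-4*Q(t) = -(-4)*0 = -4*0 = 0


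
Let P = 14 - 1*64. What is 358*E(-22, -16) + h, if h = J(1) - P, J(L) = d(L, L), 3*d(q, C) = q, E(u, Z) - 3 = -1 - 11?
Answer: -9515/3 ≈ -3171.7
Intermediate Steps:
E(u, Z) = -9 (E(u, Z) = 3 + (-1 - 11) = 3 - 12 = -9)
d(q, C) = q/3
J(L) = L/3
P = -50 (P = 14 - 64 = -50)
h = 151/3 (h = (1/3)*1 - 1*(-50) = 1/3 + 50 = 151/3 ≈ 50.333)
358*E(-22, -16) + h = 358*(-9) + 151/3 = -3222 + 151/3 = -9515/3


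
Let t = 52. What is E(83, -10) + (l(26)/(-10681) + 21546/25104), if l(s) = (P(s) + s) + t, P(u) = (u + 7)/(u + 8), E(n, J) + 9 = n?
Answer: 56865570419/759718168 ≈ 74.851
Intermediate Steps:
E(n, J) = -9 + n
P(u) = (7 + u)/(8 + u)
l(s) = 52 + s + (7 + s)/(8 + s) (l(s) = ((7 + s)/(8 + s) + s) + 52 = (s + (7 + s)/(8 + s)) + 52 = 52 + s + (7 + s)/(8 + s))
E(83, -10) + (l(26)/(-10681) + 21546/25104) = (-9 + 83) + (((423 + 26² + 61*26)/(8 + 26))/(-10681) + 21546/25104) = 74 + (((423 + 676 + 1586)/34)*(-1/10681) + 21546*(1/25104)) = 74 + (((1/34)*2685)*(-1/10681) + 3591/4184) = 74 + ((2685/34)*(-1/10681) + 3591/4184) = 74 + (-2685/363154 + 3591/4184) = 74 + 646425987/759718168 = 56865570419/759718168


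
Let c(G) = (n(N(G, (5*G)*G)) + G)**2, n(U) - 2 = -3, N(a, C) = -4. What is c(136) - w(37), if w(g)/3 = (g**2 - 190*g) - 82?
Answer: 35454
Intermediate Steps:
w(g) = -246 - 570*g + 3*g**2 (w(g) = 3*((g**2 - 190*g) - 82) = 3*(-82 + g**2 - 190*g) = -246 - 570*g + 3*g**2)
n(U) = -1 (n(U) = 2 - 3 = -1)
c(G) = (-1 + G)**2
c(136) - w(37) = (-1 + 136)**2 - (-246 - 570*37 + 3*37**2) = 135**2 - (-246 - 21090 + 3*1369) = 18225 - (-246 - 21090 + 4107) = 18225 - 1*(-17229) = 18225 + 17229 = 35454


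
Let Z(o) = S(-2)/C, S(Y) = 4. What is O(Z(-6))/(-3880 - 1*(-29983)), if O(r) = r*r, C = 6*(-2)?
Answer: 1/234927 ≈ 4.2566e-6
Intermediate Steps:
C = -12
Z(o) = -⅓ (Z(o) = 4/(-12) = 4*(-1/12) = -⅓)
O(r) = r²
O(Z(-6))/(-3880 - 1*(-29983)) = (-⅓)²/(-3880 - 1*(-29983)) = 1/(9*(-3880 + 29983)) = (⅑)/26103 = (⅑)*(1/26103) = 1/234927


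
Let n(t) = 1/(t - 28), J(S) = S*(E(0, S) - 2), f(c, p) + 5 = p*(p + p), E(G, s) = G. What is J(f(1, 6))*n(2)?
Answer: 67/13 ≈ 5.1538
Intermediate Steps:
f(c, p) = -5 + 2*p² (f(c, p) = -5 + p*(p + p) = -5 + p*(2*p) = -5 + 2*p²)
J(S) = -2*S (J(S) = S*(0 - 2) = S*(-2) = -2*S)
n(t) = 1/(-28 + t)
J(f(1, 6))*n(2) = (-2*(-5 + 2*6²))/(-28 + 2) = -2*(-5 + 2*36)/(-26) = -2*(-5 + 72)*(-1/26) = -2*67*(-1/26) = -134*(-1/26) = 67/13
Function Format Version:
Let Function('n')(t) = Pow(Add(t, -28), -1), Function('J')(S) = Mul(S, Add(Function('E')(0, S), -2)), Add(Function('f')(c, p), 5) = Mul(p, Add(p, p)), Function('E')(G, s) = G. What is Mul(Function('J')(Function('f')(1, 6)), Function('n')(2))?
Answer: Rational(67, 13) ≈ 5.1538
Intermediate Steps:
Function('f')(c, p) = Add(-5, Mul(2, Pow(p, 2))) (Function('f')(c, p) = Add(-5, Mul(p, Add(p, p))) = Add(-5, Mul(p, Mul(2, p))) = Add(-5, Mul(2, Pow(p, 2))))
Function('J')(S) = Mul(-2, S) (Function('J')(S) = Mul(S, Add(0, -2)) = Mul(S, -2) = Mul(-2, S))
Function('n')(t) = Pow(Add(-28, t), -1)
Mul(Function('J')(Function('f')(1, 6)), Function('n')(2)) = Mul(Mul(-2, Add(-5, Mul(2, Pow(6, 2)))), Pow(Add(-28, 2), -1)) = Mul(Mul(-2, Add(-5, Mul(2, 36))), Pow(-26, -1)) = Mul(Mul(-2, Add(-5, 72)), Rational(-1, 26)) = Mul(Mul(-2, 67), Rational(-1, 26)) = Mul(-134, Rational(-1, 26)) = Rational(67, 13)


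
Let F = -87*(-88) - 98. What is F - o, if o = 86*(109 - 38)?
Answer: 1452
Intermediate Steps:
o = 6106 (o = 86*71 = 6106)
F = 7558 (F = 7656 - 98 = 7558)
F - o = 7558 - 1*6106 = 7558 - 6106 = 1452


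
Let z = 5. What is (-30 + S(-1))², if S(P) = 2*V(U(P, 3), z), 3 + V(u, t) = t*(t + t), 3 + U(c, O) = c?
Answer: 4096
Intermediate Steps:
U(c, O) = -3 + c
V(u, t) = -3 + 2*t² (V(u, t) = -3 + t*(t + t) = -3 + t*(2*t) = -3 + 2*t²)
S(P) = 94 (S(P) = 2*(-3 + 2*5²) = 2*(-3 + 2*25) = 2*(-3 + 50) = 2*47 = 94)
(-30 + S(-1))² = (-30 + 94)² = 64² = 4096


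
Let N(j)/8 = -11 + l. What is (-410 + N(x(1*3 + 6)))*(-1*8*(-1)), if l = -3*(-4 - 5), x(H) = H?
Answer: -2256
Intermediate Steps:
l = 27 (l = -3*(-9) = 27)
N(j) = 128 (N(j) = 8*(-11 + 27) = 8*16 = 128)
(-410 + N(x(1*3 + 6)))*(-1*8*(-1)) = (-410 + 128)*(-1*8*(-1)) = -(-2256)*(-1) = -282*8 = -2256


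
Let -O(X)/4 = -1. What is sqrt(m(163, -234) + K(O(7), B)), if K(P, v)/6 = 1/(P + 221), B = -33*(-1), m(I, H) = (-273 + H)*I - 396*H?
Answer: sqrt(2255181)/15 ≈ 100.12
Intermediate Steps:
m(I, H) = -396*H + I*(-273 + H) (m(I, H) = I*(-273 + H) - 396*H = -396*H + I*(-273 + H))
O(X) = 4 (O(X) = -4*(-1) = 4)
B = 33
K(P, v) = 6/(221 + P) (K(P, v) = 6/(P + 221) = 6/(221 + P))
sqrt(m(163, -234) + K(O(7), B)) = sqrt((-396*(-234) - 273*163 - 234*163) + 6/(221 + 4)) = sqrt((92664 - 44499 - 38142) + 6/225) = sqrt(10023 + 6*(1/225)) = sqrt(10023 + 2/75) = sqrt(751727/75) = sqrt(2255181)/15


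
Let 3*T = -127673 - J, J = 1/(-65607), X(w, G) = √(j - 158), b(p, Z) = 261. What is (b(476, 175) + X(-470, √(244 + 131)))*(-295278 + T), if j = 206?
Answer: -1928301458692/21869 - 265972614992*√3/196821 ≈ -9.0516e+7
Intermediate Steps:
X(w, G) = 4*√3 (X(w, G) = √(206 - 158) = √48 = 4*√3)
J = -1/65607 ≈ -1.5242e-5
T = -8376242510/196821 (T = (-127673 - 1*(-1/65607))/3 = (-127673 + 1/65607)/3 = (⅓)*(-8376242510/65607) = -8376242510/196821 ≈ -42558.)
(b(476, 175) + X(-470, √(244 + 131)))*(-295278 + T) = (261 + 4*√3)*(-295278 - 8376242510/196821) = (261 + 4*√3)*(-66493153748/196821) = -1928301458692/21869 - 265972614992*√3/196821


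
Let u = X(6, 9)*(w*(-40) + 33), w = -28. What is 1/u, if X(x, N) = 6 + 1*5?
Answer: 1/12683 ≈ 7.8846e-5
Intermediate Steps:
X(x, N) = 11 (X(x, N) = 6 + 5 = 11)
u = 12683 (u = 11*(-28*(-40) + 33) = 11*(1120 + 33) = 11*1153 = 12683)
1/u = 1/12683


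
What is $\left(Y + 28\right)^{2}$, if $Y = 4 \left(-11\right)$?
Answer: $256$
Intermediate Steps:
$Y = -44$
$\left(Y + 28\right)^{2} = \left(-44 + 28\right)^{2} = \left(-16\right)^{2} = 256$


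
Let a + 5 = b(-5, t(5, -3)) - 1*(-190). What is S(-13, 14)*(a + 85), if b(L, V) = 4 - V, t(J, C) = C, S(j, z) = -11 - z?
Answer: -6925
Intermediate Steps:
a = 192 (a = -5 + ((4 - 1*(-3)) - 1*(-190)) = -5 + ((4 + 3) + 190) = -5 + (7 + 190) = -5 + 197 = 192)
S(-13, 14)*(a + 85) = (-11 - 1*14)*(192 + 85) = (-11 - 14)*277 = -25*277 = -6925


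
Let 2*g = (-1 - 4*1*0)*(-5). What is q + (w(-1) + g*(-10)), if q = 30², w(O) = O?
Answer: 874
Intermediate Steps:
g = 5/2 (g = ((-1 - 4*1*0)*(-5))/2 = ((-1 - 4*0)*(-5))/2 = ((-1 + 0)*(-5))/2 = (-1*(-5))/2 = (½)*5 = 5/2 ≈ 2.5000)
q = 900
q + (w(-1) + g*(-10)) = 900 + (-1 + (5/2)*(-10)) = 900 + (-1 - 25) = 900 - 26 = 874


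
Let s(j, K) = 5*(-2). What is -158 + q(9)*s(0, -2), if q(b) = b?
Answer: -248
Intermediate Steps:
s(j, K) = -10
-158 + q(9)*s(0, -2) = -158 + 9*(-10) = -158 - 90 = -248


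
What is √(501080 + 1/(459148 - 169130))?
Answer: √42146059437839938/290018 ≈ 707.87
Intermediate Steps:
√(501080 + 1/(459148 - 169130)) = √(501080 + 1/290018) = √(145322219441/290018) = √42146059437839938/290018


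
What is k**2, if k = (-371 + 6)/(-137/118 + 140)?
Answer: 1855024900/268402689 ≈ 6.9113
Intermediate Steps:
k = -43070/16383 (k = -365/(-137*1/118 + 140) = -365/(-137/118 + 140) = -365/16383/118 = -365*118/16383 = -43070/16383 ≈ -2.6289)
k**2 = (-43070/16383)**2 = 1855024900/268402689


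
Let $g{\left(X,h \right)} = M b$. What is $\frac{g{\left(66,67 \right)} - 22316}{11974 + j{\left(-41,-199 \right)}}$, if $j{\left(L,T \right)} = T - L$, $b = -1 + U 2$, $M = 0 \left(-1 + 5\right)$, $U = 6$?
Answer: $- \frac{797}{422} \approx -1.8886$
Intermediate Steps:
$M = 0$ ($M = 0 \cdot 4 = 0$)
$b = 11$ ($b = -1 + 6 \cdot 2 = -1 + 12 = 11$)
$g{\left(X,h \right)} = 0$ ($g{\left(X,h \right)} = 0 \cdot 11 = 0$)
$\frac{g{\left(66,67 \right)} - 22316}{11974 + j{\left(-41,-199 \right)}} = \frac{0 - 22316}{11974 - 158} = - \frac{22316}{11974 + \left(-199 + 41\right)} = - \frac{22316}{11974 - 158} = - \frac{22316}{11816} = \left(-22316\right) \frac{1}{11816} = - \frac{797}{422}$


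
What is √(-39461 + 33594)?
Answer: I*√5867 ≈ 76.596*I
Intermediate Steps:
√(-39461 + 33594) = √(-5867) = I*√5867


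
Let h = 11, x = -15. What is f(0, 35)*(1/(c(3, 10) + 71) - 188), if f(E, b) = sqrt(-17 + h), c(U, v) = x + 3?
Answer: -11091*I*sqrt(6)/59 ≈ -460.46*I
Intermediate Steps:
c(U, v) = -12 (c(U, v) = -15 + 3 = -12)
f(E, b) = I*sqrt(6) (f(E, b) = sqrt(-17 + 11) = sqrt(-6) = I*sqrt(6))
f(0, 35)*(1/(c(3, 10) + 71) - 188) = (I*sqrt(6))*(1/(-12 + 71) - 188) = (I*sqrt(6))*(1/59 - 188) = (I*sqrt(6))*(-11091/59) = -11091*I*sqrt(6)/59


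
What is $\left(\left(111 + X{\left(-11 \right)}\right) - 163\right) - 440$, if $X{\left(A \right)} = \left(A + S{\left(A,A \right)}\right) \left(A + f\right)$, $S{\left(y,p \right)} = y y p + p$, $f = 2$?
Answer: $11685$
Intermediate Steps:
$S{\left(y,p \right)} = p + p y^{2}$ ($S{\left(y,p \right)} = y^{2} p + p = p y^{2} + p = p + p y^{2}$)
$X{\left(A \right)} = \left(2 + A\right) \left(A + A \left(1 + A^{2}\right)\right)$ ($X{\left(A \right)} = \left(A + A \left(1 + A^{2}\right)\right) \left(A + 2\right) = \left(A + A \left(1 + A^{2}\right)\right) \left(2 + A\right) = \left(2 + A\right) \left(A + A \left(1 + A^{2}\right)\right)$)
$\left(\left(111 + X{\left(-11 \right)}\right) - 163\right) - 440 = \left(\left(111 - 11 \left(4 + \left(-11\right)^{3} + 2 \left(-11\right) + 2 \left(-11\right)^{2}\right)\right) - 163\right) - 440 = \left(\left(111 - 11 \left(4 - 1331 - 22 + 2 \cdot 121\right)\right) - 163\right) - 440 = \left(\left(111 - 11 \left(4 - 1331 - 22 + 242\right)\right) - 163\right) - 440 = \left(\left(111 - -12177\right) - 163\right) - 440 = \left(\left(111 + 12177\right) - 163\right) - 440 = \left(12288 - 163\right) - 440 = 12125 - 440 = 11685$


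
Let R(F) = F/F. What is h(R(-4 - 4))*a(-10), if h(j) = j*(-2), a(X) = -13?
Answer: 26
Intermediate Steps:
R(F) = 1
h(j) = -2*j
h(R(-4 - 4))*a(-10) = -2*1*(-13) = -2*(-13) = 26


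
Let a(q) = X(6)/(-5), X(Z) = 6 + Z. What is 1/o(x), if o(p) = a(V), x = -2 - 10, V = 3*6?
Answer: -5/12 ≈ -0.41667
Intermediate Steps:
V = 18
a(q) = -12/5 (a(q) = (6 + 6)/(-5) = 12*(-1/5) = -12/5)
x = -12
o(p) = -12/5
1/o(x) = 1/(-12/5) = -5/12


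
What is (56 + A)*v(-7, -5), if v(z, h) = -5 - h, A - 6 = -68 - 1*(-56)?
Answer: 0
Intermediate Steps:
A = -6 (A = 6 + (-68 - 1*(-56)) = 6 + (-68 + 56) = 6 - 12 = -6)
(56 + A)*v(-7, -5) = (56 - 6)*(-5 - 1*(-5)) = 50*(-5 + 5) = 50*0 = 0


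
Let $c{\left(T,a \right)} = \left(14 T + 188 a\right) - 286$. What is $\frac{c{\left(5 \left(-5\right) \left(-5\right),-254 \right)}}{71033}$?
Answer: $- \frac{46288}{71033} \approx -0.65164$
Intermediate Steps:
$c{\left(T,a \right)} = -286 + 14 T + 188 a$
$\frac{c{\left(5 \left(-5\right) \left(-5\right),-254 \right)}}{71033} = \frac{-286 + 14 \cdot 5 \left(-5\right) \left(-5\right) + 188 \left(-254\right)}{71033} = \left(-286 + 14 \left(\left(-25\right) \left(-5\right)\right) - 47752\right) \frac{1}{71033} = \left(-286 + 14 \cdot 125 - 47752\right) \frac{1}{71033} = \left(-286 + 1750 - 47752\right) \frac{1}{71033} = \left(-46288\right) \frac{1}{71033} = - \frac{46288}{71033}$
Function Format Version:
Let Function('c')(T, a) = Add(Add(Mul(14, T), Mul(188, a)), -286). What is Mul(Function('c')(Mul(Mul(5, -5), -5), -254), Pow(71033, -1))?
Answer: Rational(-46288, 71033) ≈ -0.65164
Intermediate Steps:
Function('c')(T, a) = Add(-286, Mul(14, T), Mul(188, a))
Mul(Function('c')(Mul(Mul(5, -5), -5), -254), Pow(71033, -1)) = Mul(Add(-286, Mul(14, Mul(Mul(5, -5), -5)), Mul(188, -254)), Pow(71033, -1)) = Mul(Add(-286, Mul(14, Mul(-25, -5)), -47752), Rational(1, 71033)) = Mul(Add(-286, Mul(14, 125), -47752), Rational(1, 71033)) = Mul(Add(-286, 1750, -47752), Rational(1, 71033)) = Mul(-46288, Rational(1, 71033)) = Rational(-46288, 71033)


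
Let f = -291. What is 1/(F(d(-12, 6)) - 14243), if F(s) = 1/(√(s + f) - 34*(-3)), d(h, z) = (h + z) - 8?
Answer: (-√305 + 102*I)/(-1452785*I + 14243*√305) ≈ -7.021e-5 + 8.0433e-12*I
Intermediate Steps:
d(h, z) = -8 + h + z
F(s) = 1/(102 + √(-291 + s)) (F(s) = 1/(√(s - 291) - 34*(-3)) = 1/(√(-291 + s) + 102) = 1/(102 + √(-291 + s)))
1/(F(d(-12, 6)) - 14243) = 1/(1/(102 + √(-291 + (-8 - 12 + 6))) - 14243) = 1/(1/(102 + √(-291 - 14)) - 14243) = 1/(1/(102 + √(-305)) - 14243) = 1/(1/(102 + I*√305) - 14243) = 1/(-14243 + 1/(102 + I*√305))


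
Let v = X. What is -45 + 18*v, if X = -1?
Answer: -63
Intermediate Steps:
v = -1
-45 + 18*v = -45 + 18*(-1) = -45 - 18 = -63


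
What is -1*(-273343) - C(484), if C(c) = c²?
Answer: 39087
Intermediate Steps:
-1*(-273343) - C(484) = -1*(-273343) - 1*484² = 273343 - 1*234256 = 273343 - 234256 = 39087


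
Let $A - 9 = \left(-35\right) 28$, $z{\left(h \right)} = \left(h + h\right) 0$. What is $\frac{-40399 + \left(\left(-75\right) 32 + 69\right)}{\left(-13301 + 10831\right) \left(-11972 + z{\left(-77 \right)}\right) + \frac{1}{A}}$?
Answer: $- \frac{41490830}{28713285639} \approx -0.001445$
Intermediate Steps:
$z{\left(h \right)} = 0$ ($z{\left(h \right)} = 2 h 0 = 0$)
$A = -971$ ($A = 9 - 980 = -971$)
$\frac{-40399 + \left(\left(-75\right) 32 + 69\right)}{\left(-13301 + 10831\right) \left(-11972 + z{\left(-77 \right)}\right) + \frac{1}{A}} = \frac{-40399 + \left(\left(-75\right) 32 + 69\right)}{\left(-13301 + 10831\right) \left(-11972 + 0\right) + \frac{1}{-971}} = \frac{-40399 + \left(-2400 + 69\right)}{\left(-2470\right) \left(-11972\right) - \frac{1}{971}} = \frac{-40399 - 2331}{29570840 - \frac{1}{971}} = - \frac{42730}{\frac{28713285639}{971}} = \left(-42730\right) \frac{971}{28713285639} = - \frac{41490830}{28713285639}$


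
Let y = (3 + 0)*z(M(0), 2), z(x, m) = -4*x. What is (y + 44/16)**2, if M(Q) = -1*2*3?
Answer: 89401/16 ≈ 5587.6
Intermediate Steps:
M(Q) = -6 (M(Q) = -2*3 = -6)
y = 72 (y = (3 + 0)*(-4*(-6)) = 3*24 = 72)
(y + 44/16)**2 = (72 + 44/16)**2 = (72 + 44*(1/16))**2 = (72 + 11/4)**2 = (299/4)**2 = 89401/16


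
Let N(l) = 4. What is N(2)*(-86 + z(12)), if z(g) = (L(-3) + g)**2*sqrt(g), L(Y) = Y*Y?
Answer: -344 + 3528*sqrt(3) ≈ 5766.7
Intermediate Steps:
L(Y) = Y**2
z(g) = sqrt(g)*(9 + g)**2 (z(g) = ((-3)**2 + g)**2*sqrt(g) = (9 + g)**2*sqrt(g) = sqrt(g)*(9 + g)**2)
N(2)*(-86 + z(12)) = 4*(-86 + sqrt(12)*(9 + 12)**2) = 4*(-86 + (2*sqrt(3))*21**2) = 4*(-86 + (2*sqrt(3))*441) = 4*(-86 + 882*sqrt(3)) = -344 + 3528*sqrt(3)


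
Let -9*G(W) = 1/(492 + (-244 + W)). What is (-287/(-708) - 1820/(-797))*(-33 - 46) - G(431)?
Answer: -244168118885/1149430212 ≈ -212.43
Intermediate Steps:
G(W) = -1/(9*(248 + W)) (G(W) = -1/(9*(492 + (-244 + W))) = -1/(9*(248 + W)))
(-287/(-708) - 1820/(-797))*(-33 - 46) - G(431) = (-287/(-708) - 1820/(-797))*(-33 - 46) - (-1)/(2232 + 9*431) = (-287*(-1/708) - 1820*(-1/797))*(-79) - (-1)/(2232 + 3879) = (287/708 + 1820/797)*(-79) - (-1)/6111 = (1517299/564276)*(-79) - (-1)/6111 = -119866621/564276 - 1*(-1/6111) = -119866621/564276 + 1/6111 = -244168118885/1149430212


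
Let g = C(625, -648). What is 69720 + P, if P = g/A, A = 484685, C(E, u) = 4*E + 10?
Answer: 6758448142/96937 ≈ 69720.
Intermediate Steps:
C(E, u) = 10 + 4*E
g = 2510 (g = 10 + 4*625 = 10 + 2500 = 2510)
P = 502/96937 (P = 2510/484685 = 2510*(1/484685) = 502/96937 ≈ 0.0051786)
69720 + P = 69720 + 502/96937 = 6758448142/96937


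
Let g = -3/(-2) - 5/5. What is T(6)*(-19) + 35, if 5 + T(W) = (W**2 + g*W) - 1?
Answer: -592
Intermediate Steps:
g = 1/2 (g = -3*(-1/2) - 5*1/5 = 3/2 - 1 = 1/2 ≈ 0.50000)
T(W) = -6 + W**2 + W/2 (T(W) = -5 + ((W**2 + W/2) - 1) = -5 + (-1 + W**2 + W/2) = -6 + W**2 + W/2)
T(6)*(-19) + 35 = (-6 + 6**2 + (1/2)*6)*(-19) + 35 = (-6 + 36 + 3)*(-19) + 35 = 33*(-19) + 35 = -627 + 35 = -592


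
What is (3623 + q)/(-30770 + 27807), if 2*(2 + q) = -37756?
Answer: 15257/2963 ≈ 5.1492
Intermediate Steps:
q = -18880 (q = -2 + (1/2)*(-37756) = -2 - 18878 = -18880)
(3623 + q)/(-30770 + 27807) = (3623 - 18880)/(-30770 + 27807) = -15257/(-2963) = -15257*(-1/2963) = 15257/2963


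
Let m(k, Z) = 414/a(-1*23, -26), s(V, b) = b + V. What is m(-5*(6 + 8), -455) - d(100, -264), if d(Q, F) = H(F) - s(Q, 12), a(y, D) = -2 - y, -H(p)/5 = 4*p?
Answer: -36038/7 ≈ -5148.3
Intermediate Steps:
s(V, b) = V + b
H(p) = -20*p
d(Q, F) = -12 - Q - 20*F (d(Q, F) = -20*F - (Q + 12) = -20*F - (12 + Q) = -20*F + (-12 - Q) = -12 - Q - 20*F)
m(k, Z) = 138/7 (m(k, Z) = 414/(-2 - (-1)*23) = 414/(-2 - 1*(-23)) = 414/(-2 + 23) = 414/21 = 414*(1/21) = 138/7)
m(-5*(6 + 8), -455) - d(100, -264) = 138/7 - (-12 - 1*100 - 20*(-264)) = 138/7 - (-12 - 100 + 5280) = 138/7 - 1*5168 = 138/7 - 5168 = -36038/7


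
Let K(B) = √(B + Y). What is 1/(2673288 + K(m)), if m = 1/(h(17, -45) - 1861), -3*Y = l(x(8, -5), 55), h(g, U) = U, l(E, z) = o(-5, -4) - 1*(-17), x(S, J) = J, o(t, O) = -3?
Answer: 15285860784/40863508203564479 - I*√152596266/40863508203564479 ≈ 3.7407e-7 - 3.023e-13*I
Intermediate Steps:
l(E, z) = 14 (l(E, z) = -3 - 1*(-17) = -3 + 17 = 14)
Y = -14/3 (Y = -⅓*14 = -14/3 ≈ -4.6667)
m = -1/1906 (m = 1/(-45 - 1861) = 1/(-1906) = -1/1906 ≈ -0.00052466)
K(B) = √(-14/3 + B) (K(B) = √(B - 14/3) = √(-14/3 + B))
1/(2673288 + K(m)) = 1/(2673288 + √(-42 + 9*(-1/1906))/3) = 1/(2673288 + √(-42 - 9/1906)/3) = 1/(2673288 + √(-80061/1906)/3) = 1/(2673288 + (I*√152596266/1906)/3) = 1/(2673288 + I*√152596266/5718)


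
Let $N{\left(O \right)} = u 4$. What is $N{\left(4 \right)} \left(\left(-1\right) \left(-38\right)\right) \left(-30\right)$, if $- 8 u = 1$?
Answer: $570$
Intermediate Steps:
$u = - \frac{1}{8}$ ($u = \left(- \frac{1}{8}\right) 1 = - \frac{1}{8} \approx -0.125$)
$N{\left(O \right)} = - \frac{1}{2}$ ($N{\left(O \right)} = \left(- \frac{1}{8}\right) 4 = - \frac{1}{2}$)
$N{\left(4 \right)} \left(\left(-1\right) \left(-38\right)\right) \left(-30\right) = - \frac{\left(-1\right) \left(-38\right)}{2} \left(-30\right) = \left(- \frac{1}{2}\right) 38 \left(-30\right) = \left(-19\right) \left(-30\right) = 570$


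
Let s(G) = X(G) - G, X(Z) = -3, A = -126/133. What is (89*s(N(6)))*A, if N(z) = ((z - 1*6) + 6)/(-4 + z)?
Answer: 9612/19 ≈ 505.89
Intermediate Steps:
A = -18/19 (A = -126*1/133 = -18/19 ≈ -0.94737)
N(z) = z/(-4 + z) (N(z) = ((z - 6) + 6)/(-4 + z) = ((-6 + z) + 6)/(-4 + z) = z/(-4 + z))
s(G) = -3 - G
(89*s(N(6)))*A = (89*(-3 - 6/(-4 + 6)))*(-18/19) = (89*(-3 - 6/2))*(-18/19) = (89*(-3 - 1*3))*(-18/19) = (89*(-3 - 3))*(-18/19) = (89*(-6))*(-18/19) = -534*(-18/19) = 9612/19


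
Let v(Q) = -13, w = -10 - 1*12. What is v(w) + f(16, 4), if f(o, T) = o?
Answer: 3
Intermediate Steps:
w = -22 (w = -10 - 12 = -22)
v(w) + f(16, 4) = -13 + 16 = 3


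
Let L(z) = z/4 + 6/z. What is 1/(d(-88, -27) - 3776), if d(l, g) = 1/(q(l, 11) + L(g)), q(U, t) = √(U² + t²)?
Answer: -9562754557/36108952676924 - 891*√65/9027238169231 ≈ -0.00026483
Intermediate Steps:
L(z) = 6/z + z/4 (L(z) = z*(¼) + 6/z = z/4 + 6/z = 6/z + z/4)
d(l, g) = 1/(√(121 + l²) + 6/g + g/4) (d(l, g) = 1/(√(l² + 11²) + (6/g + g/4)) = 1/(√(l² + 121) + (6/g + g/4)) = 1/(√(121 + l²) + (6/g + g/4)) = 1/(√(121 + l²) + 6/g + g/4))
1/(d(-88, -27) - 3776) = 1/(4*(-27)/(24 + (-27)² + 4*(-27)*√(121 + (-88)²)) - 3776) = 1/(4*(-27)/(24 + 729 + 4*(-27)*√(121 + 7744)) - 3776) = 1/(4*(-27)/(24 + 729 + 4*(-27)*√7865) - 3776) = 1/(4*(-27)/(24 + 729 + 4*(-27)*(11*√65)) - 3776) = 1/(4*(-27)/(24 + 729 - 1188*√65) - 3776) = 1/(4*(-27)/(753 - 1188*√65) - 3776) = 1/(-108/(753 - 1188*√65) - 3776) = 1/(-3776 - 108/(753 - 1188*√65))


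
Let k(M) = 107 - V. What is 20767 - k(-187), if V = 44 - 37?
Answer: 20667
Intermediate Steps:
V = 7
k(M) = 100 (k(M) = 107 - 1*7 = 107 - 7 = 100)
20767 - k(-187) = 20767 - 1*100 = 20767 - 100 = 20667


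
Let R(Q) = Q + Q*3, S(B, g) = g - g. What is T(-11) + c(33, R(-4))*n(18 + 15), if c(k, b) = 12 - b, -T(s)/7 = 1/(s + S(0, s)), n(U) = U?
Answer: 10171/11 ≈ 924.64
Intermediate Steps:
S(B, g) = 0
R(Q) = 4*Q (R(Q) = Q + 3*Q = 4*Q)
T(s) = -7/s (T(s) = -7/(s + 0) = -7/s)
T(-11) + c(33, R(-4))*n(18 + 15) = -7/(-11) + (12 - 4*(-4))*(18 + 15) = -7*(-1/11) + (12 - 1*(-16))*33 = 7/11 + (12 + 16)*33 = 7/11 + 28*33 = 7/11 + 924 = 10171/11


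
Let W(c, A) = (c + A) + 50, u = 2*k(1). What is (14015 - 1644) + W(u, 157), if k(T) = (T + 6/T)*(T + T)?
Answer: 12606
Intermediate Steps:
k(T) = 2*T*(T + 6/T) (k(T) = (T + 6/T)*(2*T) = 2*T*(T + 6/T))
u = 28 (u = 2*(12 + 2*1**2) = 2*(12 + 2*1) = 2*(12 + 2) = 2*14 = 28)
W(c, A) = 50 + A + c (W(c, A) = (A + c) + 50 = 50 + A + c)
(14015 - 1644) + W(u, 157) = (14015 - 1644) + (50 + 157 + 28) = 12371 + 235 = 12606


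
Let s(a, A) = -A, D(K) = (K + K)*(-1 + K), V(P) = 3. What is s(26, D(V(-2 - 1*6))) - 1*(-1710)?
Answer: 1698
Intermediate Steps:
D(K) = 2*K*(-1 + K) (D(K) = (2*K)*(-1 + K) = 2*K*(-1 + K))
s(26, D(V(-2 - 1*6))) - 1*(-1710) = -2*3*(-1 + 3) - 1*(-1710) = -2*3*2 + 1710 = -1*12 + 1710 = -12 + 1710 = 1698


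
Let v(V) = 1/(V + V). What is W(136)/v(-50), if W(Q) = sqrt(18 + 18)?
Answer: -600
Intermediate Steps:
W(Q) = 6 (W(Q) = sqrt(36) = 6)
v(V) = 1/(2*V)
W(136)/v(-50) = 6/(((1/2)/(-50))) = 6/(((1/2)*(-1/50))) = 6/(-1/100) = 6*(-100) = -600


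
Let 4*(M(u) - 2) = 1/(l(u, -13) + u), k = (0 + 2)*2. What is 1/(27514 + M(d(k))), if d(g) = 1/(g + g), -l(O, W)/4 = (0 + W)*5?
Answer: 2081/57260798 ≈ 3.6342e-5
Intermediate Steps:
k = 4 (k = 2*2 = 4)
l(O, W) = -20*W (l(O, W) = -4*(0 + W)*5 = -4*W*5 = -20*W)
d(g) = 1/(2*g)
M(u) = 2 + 1/(4*(260 + u)) (M(u) = 2 + 1/(4*(-20*(-13) + u)) = 2 + 1/(4*(260 + u)))
1/(27514 + M(d(k))) = 1/(27514 + (2081 + 8*((½)/4))/(4*(260 + (½)/4))) = 1/(27514 + (2081 + 8*((½)*(¼)))/(4*(260 + (½)*(¼)))) = 1/(27514 + (2081 + 8*(⅛))/(4*(260 + ⅛))) = 1/(27514 + (2081 + 1)/(4*(2081/8))) = 1/(27514 + (¼)*(8/2081)*2082) = 1/(27514 + 4164/2081) = 1/(57260798/2081) = 2081/57260798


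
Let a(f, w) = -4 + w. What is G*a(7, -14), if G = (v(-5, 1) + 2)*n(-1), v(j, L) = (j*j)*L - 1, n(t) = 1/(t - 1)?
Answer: 234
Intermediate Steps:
n(t) = 1/(-1 + t)
v(j, L) = -1 + L*j**2 (v(j, L) = j**2*L - 1 = L*j**2 - 1 = -1 + L*j**2)
G = -13 (G = ((-1 + 1*(-5)**2) + 2)/(-1 - 1) = ((-1 + 1*25) + 2)/(-2) = ((-1 + 25) + 2)*(-1/2) = (24 + 2)*(-1/2) = 26*(-1/2) = -13)
G*a(7, -14) = -13*(-4 - 14) = -13*(-18) = 234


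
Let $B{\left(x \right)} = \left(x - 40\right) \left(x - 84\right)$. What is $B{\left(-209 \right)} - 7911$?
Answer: $65046$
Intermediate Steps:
$B{\left(x \right)} = \left(-84 + x\right) \left(-40 + x\right)$ ($B{\left(x \right)} = \left(-40 + x\right) \left(-84 + x\right) = \left(-84 + x\right) \left(-40 + x\right)$)
$B{\left(-209 \right)} - 7911 = \left(3360 + \left(-209\right)^{2} - -25916\right) - 7911 = \left(3360 + 43681 + 25916\right) - 7911 = 72957 - 7911 = 65046$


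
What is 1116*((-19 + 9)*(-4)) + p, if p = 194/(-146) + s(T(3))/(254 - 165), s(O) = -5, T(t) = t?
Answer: 290017082/6497 ≈ 44639.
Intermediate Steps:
p = -8998/6497 (p = 194/(-146) - 5/(254 - 165) = 194*(-1/146) - 5/89 = -97/73 - 5*1/89 = -97/73 - 5/89 = -8998/6497 ≈ -1.3849)
1116*((-19 + 9)*(-4)) + p = 1116*((-19 + 9)*(-4)) - 8998/6497 = 1116*(-10*(-4)) - 8998/6497 = 1116*40 - 8998/6497 = 44640 - 8998/6497 = 290017082/6497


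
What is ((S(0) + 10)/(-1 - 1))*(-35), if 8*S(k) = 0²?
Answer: 175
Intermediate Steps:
S(k) = 0 (S(k) = (⅛)*0² = (⅛)*0 = 0)
((S(0) + 10)/(-1 - 1))*(-35) = ((0 + 10)/(-1 - 1))*(-35) = (10/(-2))*(-35) = (10*(-½))*(-35) = -5*(-35) = 175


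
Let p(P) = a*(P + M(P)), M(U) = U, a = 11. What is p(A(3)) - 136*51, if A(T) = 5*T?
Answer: -6606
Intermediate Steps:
p(P) = 22*P (p(P) = 11*(P + P) = 11*(2*P) = 22*P)
p(A(3)) - 136*51 = 22*(5*3) - 136*51 = 22*15 - 6936 = 330 - 6936 = -6606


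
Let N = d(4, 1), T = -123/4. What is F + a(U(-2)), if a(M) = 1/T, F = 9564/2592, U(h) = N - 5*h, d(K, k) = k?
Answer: 32389/8856 ≈ 3.6573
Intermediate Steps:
T = -123/4 (T = -123*¼ = -123/4 ≈ -30.750)
N = 1
U(h) = 1 - 5*h
F = 797/216 (F = 9564*(1/2592) = 797/216 ≈ 3.6898)
a(M) = -4/123 (a(M) = 1/(-123/4) = -4/123)
F + a(U(-2)) = 797/216 - 4/123 = 32389/8856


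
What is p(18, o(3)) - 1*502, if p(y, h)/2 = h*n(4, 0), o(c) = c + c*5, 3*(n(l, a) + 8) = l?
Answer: -742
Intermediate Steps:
n(l, a) = -8 + l/3
o(c) = 6*c (o(c) = c + 5*c = 6*c)
p(y, h) = -40*h/3 (p(y, h) = 2*(h*(-8 + (1/3)*4)) = 2*(h*(-8 + 4/3)) = 2*(h*(-20/3)) = 2*(-20*h/3) = -40*h/3)
p(18, o(3)) - 1*502 = -80*3 - 1*502 = -40/3*18 - 502 = -240 - 502 = -742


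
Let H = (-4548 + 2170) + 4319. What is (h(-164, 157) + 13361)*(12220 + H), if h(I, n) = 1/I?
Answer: 31029625683/164 ≈ 1.8920e+8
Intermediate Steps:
H = 1941 (H = -2378 + 4319 = 1941)
(h(-164, 157) + 13361)*(12220 + H) = (1/(-164) + 13361)*(12220 + 1941) = (-1/164 + 13361)*14161 = (2191203/164)*14161 = 31029625683/164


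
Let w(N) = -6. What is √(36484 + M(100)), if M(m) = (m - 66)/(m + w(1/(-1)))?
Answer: √80593955/47 ≈ 191.01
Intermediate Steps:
M(m) = (-66 + m)/(-6 + m) (M(m) = (m - 66)/(m - 6) = (-66 + m)/(-6 + m))
√(36484 + M(100)) = √(36484 + (-66 + 100)/(-6 + 100)) = √(36484 + 34/94) = √(36484 + (1/94)*34) = √(36484 + 17/47) = √(1714765/47) = √80593955/47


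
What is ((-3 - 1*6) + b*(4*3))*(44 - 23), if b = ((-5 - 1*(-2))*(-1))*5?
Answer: 3591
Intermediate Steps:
b = 15 (b = ((-5 + 2)*(-1))*5 = -3*(-1)*5 = 3*5 = 15)
((-3 - 1*6) + b*(4*3))*(44 - 23) = ((-3 - 1*6) + 15*(4*3))*(44 - 23) = ((-3 - 6) + 15*12)*21 = (-9 + 180)*21 = 171*21 = 3591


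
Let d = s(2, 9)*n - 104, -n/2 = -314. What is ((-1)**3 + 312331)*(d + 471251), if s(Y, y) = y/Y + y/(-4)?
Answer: 147594664800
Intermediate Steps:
n = 628 (n = -2*(-314) = 628)
s(Y, y) = -y/4 + y/Y (s(Y, y) = y/Y + y*(-1/4) = y/Y - y/4 = -y/4 + y/Y)
d = 1309 (d = (-1/4*9 + 9/2)*628 - 104 = (-9/4 + 9*(1/2))*628 - 104 = (-9/4 + 9/2)*628 - 104 = (9/4)*628 - 104 = 1413 - 104 = 1309)
((-1)**3 + 312331)*(d + 471251) = ((-1)**3 + 312331)*(1309 + 471251) = (-1 + 312331)*472560 = 312330*472560 = 147594664800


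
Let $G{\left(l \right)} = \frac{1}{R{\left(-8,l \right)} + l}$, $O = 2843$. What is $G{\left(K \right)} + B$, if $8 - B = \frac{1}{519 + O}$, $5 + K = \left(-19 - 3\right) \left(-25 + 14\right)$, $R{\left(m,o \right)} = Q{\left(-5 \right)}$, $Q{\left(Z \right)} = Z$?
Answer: $\frac{3121501}{389992} \approx 8.004$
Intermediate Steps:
$R{\left(m,o \right)} = -5$
$K = 237$ ($K = -5 + \left(-19 - 3\right) \left(-25 + 14\right) = -5 - -242 = -5 + 242 = 237$)
$G{\left(l \right)} = \frac{1}{-5 + l}$
$B = \frac{26895}{3362}$ ($B = 8 - \frac{1}{519 + 2843} = 8 - \frac{1}{3362} = \frac{26895}{3362} \approx 7.9997$)
$G{\left(K \right)} + B = \frac{1}{-5 + 237} + \frac{26895}{3362} = \frac{1}{232} + \frac{26895}{3362} = \frac{3121501}{389992}$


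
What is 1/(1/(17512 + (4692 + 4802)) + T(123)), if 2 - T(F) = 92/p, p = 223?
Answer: 6022338/9560347 ≈ 0.62993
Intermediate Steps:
T(F) = 354/223 (T(F) = 2 - 92/223 = 354/223)
1/(1/(17512 + (4692 + 4802)) + T(123)) = 1/(1/(17512 + (4692 + 4802)) + 354/223) = 1/(1/(17512 + 9494) + 354/223) = 1/(1/27006 + 354/223) = 1/(9560347/6022338) = 6022338/9560347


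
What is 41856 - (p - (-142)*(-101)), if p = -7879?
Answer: 64077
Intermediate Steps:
41856 - (p - (-142)*(-101)) = 41856 - (-7879 - (-142)*(-101)) = 41856 - (-7879 - 1*14342) = 41856 - (-7879 - 14342) = 41856 - 1*(-22221) = 41856 + 22221 = 64077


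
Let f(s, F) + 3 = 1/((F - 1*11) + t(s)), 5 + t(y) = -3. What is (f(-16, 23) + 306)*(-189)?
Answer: -229257/4 ≈ -57314.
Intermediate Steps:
t(y) = -8 (t(y) = -5 - 3 = -8)
f(s, F) = -3 + 1/(-19 + F) (f(s, F) = -3 + 1/((F - 1*11) - 8) = -3 + 1/((F - 11) - 8) = -3 + 1/((-11 + F) - 8) = -3 + 1/(-19 + F))
(f(-16, 23) + 306)*(-189) = ((58 - 3*23)/(-19 + 23) + 306)*(-189) = ((58 - 69)/4 + 306)*(-189) = ((1/4)*(-11) + 306)*(-189) = (-11/4 + 306)*(-189) = (1213/4)*(-189) = -229257/4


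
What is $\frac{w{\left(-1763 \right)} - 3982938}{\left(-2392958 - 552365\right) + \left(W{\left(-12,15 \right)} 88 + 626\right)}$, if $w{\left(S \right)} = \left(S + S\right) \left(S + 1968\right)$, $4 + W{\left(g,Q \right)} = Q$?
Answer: $\frac{4705768}{2943729} \approx 1.5986$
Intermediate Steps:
$W{\left(g,Q \right)} = -4 + Q$
$w{\left(S \right)} = 2 S \left(1968 + S\right)$
$\frac{w{\left(-1763 \right)} - 3982938}{\left(-2392958 - 552365\right) + \left(W{\left(-12,15 \right)} 88 + 626\right)} = \frac{2 \left(-1763\right) \left(1968 - 1763\right) - 3982938}{\left(-2392958 - 552365\right) + \left(\left(-4 + 15\right) 88 + 626\right)} = \frac{2 \left(-1763\right) 205 - 3982938}{\left(-2392958 - 552365\right) + \left(11 \cdot 88 + 626\right)} = \frac{-722830 - 3982938}{-2945323 + \left(968 + 626\right)} = - \frac{4705768}{-2945323 + 1594} = - \frac{4705768}{-2943729} = \left(-4705768\right) \left(- \frac{1}{2943729}\right) = \frac{4705768}{2943729}$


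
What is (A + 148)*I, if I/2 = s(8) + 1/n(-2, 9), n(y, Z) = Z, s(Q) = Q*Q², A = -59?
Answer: 820402/9 ≈ 91156.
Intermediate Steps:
s(Q) = Q³
I = 9218/9 (I = 2*(8³ + 1/9) = 2*(512 + ⅑) = 2*(4609/9) = 9218/9 ≈ 1024.2)
(A + 148)*I = (-59 + 148)*(9218/9) = 89*(9218/9) = 820402/9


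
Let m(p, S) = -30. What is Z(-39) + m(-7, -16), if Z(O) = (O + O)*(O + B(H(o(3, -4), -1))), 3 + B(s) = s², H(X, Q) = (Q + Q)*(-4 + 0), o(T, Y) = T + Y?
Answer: -1746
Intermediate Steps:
H(X, Q) = -8*Q (H(X, Q) = (2*Q)*(-4) = -8*Q)
B(s) = -3 + s²
Z(O) = 2*O*(61 + O) (Z(O) = (O + O)*(O + (-3 + (-8*(-1))²)) = (2*O)*(O + (-3 + 8²)) = (2*O)*(O + (-3 + 64)) = (2*O)*(O + 61) = (2*O)*(61 + O) = 2*O*(61 + O))
Z(-39) + m(-7, -16) = 2*(-39)*(61 - 39) - 30 = 2*(-39)*22 - 30 = -1716 - 30 = -1746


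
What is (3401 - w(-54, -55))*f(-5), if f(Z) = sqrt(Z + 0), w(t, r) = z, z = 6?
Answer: 3395*I*sqrt(5) ≈ 7591.5*I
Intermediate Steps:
w(t, r) = 6
f(Z) = sqrt(Z)
(3401 - w(-54, -55))*f(-5) = (3401 - 1*6)*sqrt(-5) = (3401 - 6)*(I*sqrt(5)) = 3395*(I*sqrt(5)) = 3395*I*sqrt(5)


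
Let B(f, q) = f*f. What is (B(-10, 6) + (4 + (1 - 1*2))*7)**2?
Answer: 14641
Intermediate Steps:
B(f, q) = f**2
(B(-10, 6) + (4 + (1 - 1*2))*7)**2 = ((-10)**2 + (4 + (1 - 1*2))*7)**2 = (100 + (4 + (1 - 2))*7)**2 = (100 + (4 - 1)*7)**2 = (100 + 3*7)**2 = (100 + 21)**2 = 121**2 = 14641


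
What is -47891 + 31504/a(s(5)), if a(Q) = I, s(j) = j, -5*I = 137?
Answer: -6718587/137 ≈ -49041.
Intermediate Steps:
I = -137/5 (I = -1/5*137 = -137/5 ≈ -27.400)
a(Q) = -137/5
-47891 + 31504/a(s(5)) = -47891 + 31504/(-137/5) = -47891 + 31504*(-5/137) = -47891 - 157520/137 = -6718587/137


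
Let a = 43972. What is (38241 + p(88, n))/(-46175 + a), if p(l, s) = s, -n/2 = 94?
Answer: -38053/2203 ≈ -17.273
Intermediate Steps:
n = -188 (n = -2*94 = -188)
(38241 + p(88, n))/(-46175 + a) = (38241 - 188)/(-46175 + 43972) = 38053/(-2203) = 38053*(-1/2203) = -38053/2203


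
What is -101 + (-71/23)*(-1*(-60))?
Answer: -6583/23 ≈ -286.22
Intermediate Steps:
-101 + (-71/23)*(-1*(-60)) = -101 - 71*1/23*60 = -101 - 71/23*60 = -101 - 4260/23 = -6583/23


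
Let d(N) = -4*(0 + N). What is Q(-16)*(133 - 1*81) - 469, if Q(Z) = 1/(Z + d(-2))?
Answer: -951/2 ≈ -475.50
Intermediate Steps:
d(N) = -4*N
Q(Z) = 1/(8 + Z) (Q(Z) = 1/(Z - 4*(-2)) = 1/(Z + 8) = 1/(8 + Z))
Q(-16)*(133 - 1*81) - 469 = (133 - 1*81)/(8 - 16) - 469 = (133 - 81)/(-8) - 469 = -1/8*52 - 469 = -13/2 - 469 = -951/2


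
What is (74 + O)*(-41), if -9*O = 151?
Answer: -21115/9 ≈ -2346.1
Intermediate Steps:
O = -151/9 (O = -⅑*151 = -151/9 ≈ -16.778)
(74 + O)*(-41) = (74 - 151/9)*(-41) = (515/9)*(-41) = -21115/9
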